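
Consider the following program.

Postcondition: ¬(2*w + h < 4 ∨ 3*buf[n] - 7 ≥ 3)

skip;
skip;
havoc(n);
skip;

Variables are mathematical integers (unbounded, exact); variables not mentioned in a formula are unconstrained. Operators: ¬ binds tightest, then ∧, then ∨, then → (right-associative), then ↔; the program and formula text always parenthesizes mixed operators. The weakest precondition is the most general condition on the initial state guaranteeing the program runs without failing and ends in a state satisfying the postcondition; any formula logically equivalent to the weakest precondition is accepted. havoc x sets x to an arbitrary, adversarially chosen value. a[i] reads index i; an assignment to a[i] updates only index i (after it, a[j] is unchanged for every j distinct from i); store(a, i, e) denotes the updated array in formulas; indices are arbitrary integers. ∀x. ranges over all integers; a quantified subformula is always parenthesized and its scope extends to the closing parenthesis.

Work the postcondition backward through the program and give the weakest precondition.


Working backward. After the program, the postcondition ¬(2*w + h < 4 ∨ 3*buf[n] - 7 ≥ 3) must hold; in canonical form it is ¬(h + 2*w < 4 ∨ 3*buf[n] ≥ 10).
Before skip: ¬(h + 2*w < 4 ∨ 3*buf[n] ≥ 10)
Before havoc n: ∀n_1. (¬(h + 2*w < 4 ∨ 3*buf[n_1] ≥ 10))
Before skip: ∀n_1. (¬(h + 2*w < 4 ∨ 3*buf[n_1] ≥ 10))
Before skip: ∀n_1. (¬(h + 2*w < 4 ∨ 3*buf[n_1] ≥ 10))
Answer: WP = ∀n_1. (¬(h + 2*w < 4 ∨ 3*buf[n_1] ≥ 10))


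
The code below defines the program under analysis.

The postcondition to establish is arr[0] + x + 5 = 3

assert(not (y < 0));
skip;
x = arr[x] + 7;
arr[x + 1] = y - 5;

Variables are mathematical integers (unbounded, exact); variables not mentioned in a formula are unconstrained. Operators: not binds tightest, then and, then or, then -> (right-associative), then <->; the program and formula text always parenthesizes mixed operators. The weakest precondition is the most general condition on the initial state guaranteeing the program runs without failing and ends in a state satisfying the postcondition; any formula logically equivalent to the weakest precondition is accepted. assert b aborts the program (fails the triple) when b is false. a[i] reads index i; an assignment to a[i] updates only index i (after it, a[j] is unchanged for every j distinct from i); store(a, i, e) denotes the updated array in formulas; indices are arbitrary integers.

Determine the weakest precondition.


Working backward. After the program, the postcondition arr[0] + x + 5 = 3 must hold; in canonical form it is arr[0] + x = -2.
Before arr[x + 1] := y - 5: store(arr, x + 1, y - 5)[0] + x = -2
Before x := arr[x] + 7: arr[x] + store(arr, arr[x] + 8, y - 5)[0] = -9
Before skip: arr[x] + store(arr, arr[x] + 8, y - 5)[0] = -9
Before assert not (y < 0): (not (y < 0)) and arr[x] + store(arr, arr[x] + 8, y - 5)[0] = -9
Answer: WP = (not (y < 0)) and arr[x] + store(arr, arr[x] + 8, y - 5)[0] = -9


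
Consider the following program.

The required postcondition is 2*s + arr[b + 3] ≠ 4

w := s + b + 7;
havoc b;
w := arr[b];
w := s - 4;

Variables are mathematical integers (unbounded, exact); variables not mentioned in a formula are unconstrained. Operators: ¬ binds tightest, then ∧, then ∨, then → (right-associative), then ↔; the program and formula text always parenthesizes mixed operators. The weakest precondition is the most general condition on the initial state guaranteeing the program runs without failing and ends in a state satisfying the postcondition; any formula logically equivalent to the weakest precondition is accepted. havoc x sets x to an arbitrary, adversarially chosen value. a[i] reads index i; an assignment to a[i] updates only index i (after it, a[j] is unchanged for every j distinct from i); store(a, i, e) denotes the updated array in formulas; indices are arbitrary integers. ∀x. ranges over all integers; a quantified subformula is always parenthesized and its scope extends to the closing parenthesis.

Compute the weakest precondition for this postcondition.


Working backward. After the program, the postcondition 2*s + arr[b + 3] ≠ 4 must hold; in canonical form it is arr[b + 3] + 2*s ≠ 4.
Before w := s - 4: arr[b + 3] + 2*s ≠ 4
Before w := arr[b]: arr[b + 3] + 2*s ≠ 4
Before havoc b: ∀b_1. arr[b_1 + 3] + 2*s ≠ 4
Before w := s + b + 7: ∀b_1. arr[b_1 + 3] + 2*s ≠ 4
Answer: WP = ∀b_1. arr[b_1 + 3] + 2*s ≠ 4


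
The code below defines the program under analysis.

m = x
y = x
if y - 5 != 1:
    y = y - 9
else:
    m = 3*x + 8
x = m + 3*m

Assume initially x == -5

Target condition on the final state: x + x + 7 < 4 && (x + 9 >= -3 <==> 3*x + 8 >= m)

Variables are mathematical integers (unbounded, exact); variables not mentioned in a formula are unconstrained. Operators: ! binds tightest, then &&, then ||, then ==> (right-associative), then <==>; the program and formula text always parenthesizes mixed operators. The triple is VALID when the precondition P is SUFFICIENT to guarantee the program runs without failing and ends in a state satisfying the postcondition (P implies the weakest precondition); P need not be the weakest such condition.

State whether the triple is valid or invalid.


Working backward. After the program, the postcondition x + x + 7 < 4 && (x + 9 >= -3 <==> 3*x + 8 >= m) must hold; in canonical form it is 2*x < -3 && (x >= -12 <==> 3*x >= m - 8).
Before x := m + 3*m: 8*m < -3 && (4*m >= -12 <==> 11*m >= -8)
Then branch requires 8*m < -3 && (4*m >= -12 <==> 11*m >= -8); else branch requires 24*x < -67 && (12*x >= -44 <==> 33*x >= -96).
Before the if: (y != 6 ==> (8*m < -3 && (4*m >= -12 <==> 11*m >= -8))) && ((!(y != 6)) ==> (24*x < -67 && (12*x >= -44 <==> 33*x >= -96)))
Before y := x: (x != 6 ==> (8*m < -3 && (4*m >= -12 <==> 11*m >= -8))) && ((!(x != 6)) ==> (24*x < -67 && (12*x >= -44 <==> 33*x >= -96)))
Before m := x: (x != 6 ==> (8*x < -3 && (4*x >= -12 <==> 11*x >= -8))) && ((!(x != 6)) ==> (24*x < -67 && (12*x >= -44 <==> 33*x >= -96)))
The weakest precondition is (x != 6 ==> (8*x < -3 && (4*x >= -12 <==> 11*x >= -8))) && ((!(x != 6)) ==> (24*x < -67 && (12*x >= -44 <==> 33*x >= -96))).
Check whether x == -5 implies it.
Every state satisfying the precondition satisfies the weakest precondition: the implication holds.
Answer: valid


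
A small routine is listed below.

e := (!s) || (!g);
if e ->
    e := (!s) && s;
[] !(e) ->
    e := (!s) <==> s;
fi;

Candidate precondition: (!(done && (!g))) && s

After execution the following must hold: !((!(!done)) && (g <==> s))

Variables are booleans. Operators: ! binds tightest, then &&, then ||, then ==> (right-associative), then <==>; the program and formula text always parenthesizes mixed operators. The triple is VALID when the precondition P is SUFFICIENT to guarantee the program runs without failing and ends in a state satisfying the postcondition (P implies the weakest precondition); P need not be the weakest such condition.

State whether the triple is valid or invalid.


Working backward. After the program, the postcondition !((!(!done)) && (g <==> s)) must hold; in canonical form it is !(done && (g <==> s)).
Then branch requires !(done && (g <==> s)); else branch requires !(done && (g <==> s)).
Before the if: (e ==> (!(done && (g <==> s)))) && ((!e) ==> (!(done && (g <==> s))))
Before e := (!s) || (!g): (((!s) || (!g)) ==> (!(done && (g <==> s)))) && ((!((!s) || (!g))) ==> (!(done && (g <==> s))))
The weakest precondition is (((!s) || (!g)) ==> (!(done && (g <==> s)))) && ((!((!s) || (!g))) ==> (!(done && (g <==> s)))).
Check whether (!(done && (!g))) && s implies it.
Countermodel: at the initial state done = true, g = true, s = true, the precondition holds but the weakest precondition fails.
Answer: invalid


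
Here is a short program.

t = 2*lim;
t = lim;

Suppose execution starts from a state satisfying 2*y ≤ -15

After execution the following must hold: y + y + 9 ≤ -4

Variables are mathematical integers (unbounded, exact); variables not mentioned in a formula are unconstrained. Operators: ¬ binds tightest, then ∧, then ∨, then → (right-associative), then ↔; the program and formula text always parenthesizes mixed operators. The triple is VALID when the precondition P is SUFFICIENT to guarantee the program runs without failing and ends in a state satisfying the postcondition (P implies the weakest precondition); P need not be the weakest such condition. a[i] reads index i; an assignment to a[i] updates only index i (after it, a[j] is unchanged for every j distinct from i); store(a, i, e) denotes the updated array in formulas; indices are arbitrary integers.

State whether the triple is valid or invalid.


Working backward. After the program, the postcondition y + y + 9 ≤ -4 must hold; in canonical form it is 2*y ≤ -13.
Before t := lim: 2*y ≤ -13
Before t := 2*lim: 2*y ≤ -13
The weakest precondition is 2*y ≤ -13.
Check whether 2*y ≤ -15 implies it.
Every state satisfying the precondition satisfies the weakest precondition: the implication holds.
Answer: valid


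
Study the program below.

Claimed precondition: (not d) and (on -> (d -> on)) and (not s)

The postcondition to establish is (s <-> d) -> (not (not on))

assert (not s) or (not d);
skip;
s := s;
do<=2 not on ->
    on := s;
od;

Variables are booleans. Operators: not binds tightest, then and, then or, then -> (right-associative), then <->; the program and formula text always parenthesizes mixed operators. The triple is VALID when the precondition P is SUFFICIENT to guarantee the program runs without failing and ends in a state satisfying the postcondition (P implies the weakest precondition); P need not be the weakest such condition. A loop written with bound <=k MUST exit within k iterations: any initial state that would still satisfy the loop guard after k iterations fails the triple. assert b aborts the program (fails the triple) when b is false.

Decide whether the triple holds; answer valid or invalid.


Working backward. After the program, the postcondition (s <-> d) -> (not (not on)) must hold; in canonical form it is (s <-> d) -> on.
Before the loop (bound <=2), unroll the exhaustion recursion (WP_0 = exit-now case; WP_j = one more guarded iteration, up to j = 2):
  WP_0: on and ((s <-> d) -> on)
  WP_1: ((not on) -> (s and ((s <-> d) -> s))) and (on -> ((s <-> d) -> on))
  WP_2: ((not on) -> (((not s) -> (s and ((s <-> d) -> s))) and (s -> ((s <-> d) -> s)))) and (on -> ((s <-> d) -> on))
So before the loop: ((not on) -> (((not s) -> (s and ((s <-> d) -> s))) and (s -> ((s <-> d) -> s)))) and (on -> ((s <-> d) -> on))
Before s := s: ((not on) -> (((not s) -> (s and ((s <-> d) -> s))) and (s -> ((s <-> d) -> s)))) and (on -> ((s <-> d) -> on))
Before skip: ((not on) -> (((not s) -> (s and ((s <-> d) -> s))) and (s -> ((s <-> d) -> s)))) and (on -> ((s <-> d) -> on))
Before assert (not s) or (not d): ((not s) or (not d)) and ((not on) -> (((not s) -> (s and ((s <-> d) -> s))) and (s -> ((s <-> d) -> s)))) and (on -> ((s <-> d) -> on))
The weakest precondition is ((not s) or (not d)) and ((not on) -> (((not s) -> (s and ((s <-> d) -> s))) and (s -> ((s <-> d) -> s)))) and (on -> ((s <-> d) -> on)).
Check whether (not d) and (on -> (d -> on)) and (not s) implies it.
Countermodel: at the initial state d = false, on = false, s = false, the precondition holds but the weakest precondition fails.
Answer: invalid


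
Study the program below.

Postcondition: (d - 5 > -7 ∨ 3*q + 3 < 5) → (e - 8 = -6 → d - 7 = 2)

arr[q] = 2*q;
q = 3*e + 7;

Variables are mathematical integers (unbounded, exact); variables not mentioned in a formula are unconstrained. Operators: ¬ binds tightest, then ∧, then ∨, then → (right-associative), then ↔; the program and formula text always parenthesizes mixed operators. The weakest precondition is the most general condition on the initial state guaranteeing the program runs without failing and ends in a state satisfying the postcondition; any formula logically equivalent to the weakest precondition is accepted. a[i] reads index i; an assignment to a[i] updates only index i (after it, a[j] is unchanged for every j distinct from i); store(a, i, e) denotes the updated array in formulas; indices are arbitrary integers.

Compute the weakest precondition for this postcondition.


Working backward. After the program, the postcondition (d - 5 > -7 ∨ 3*q + 3 < 5) → (e - 8 = -6 → d - 7 = 2) must hold; in canonical form it is (d > -2 ∨ 3*q < 2) → (e = 2 → d = 9).
Before q := 3*e + 7: (d > -2 ∨ 9*e < -19) → (e = 2 → d = 9)
Before arr[q] := 2*q: (d > -2 ∨ 9*e < -19) → (e = 2 → d = 9)
Answer: WP = (d > -2 ∨ 9*e < -19) → (e = 2 → d = 9)


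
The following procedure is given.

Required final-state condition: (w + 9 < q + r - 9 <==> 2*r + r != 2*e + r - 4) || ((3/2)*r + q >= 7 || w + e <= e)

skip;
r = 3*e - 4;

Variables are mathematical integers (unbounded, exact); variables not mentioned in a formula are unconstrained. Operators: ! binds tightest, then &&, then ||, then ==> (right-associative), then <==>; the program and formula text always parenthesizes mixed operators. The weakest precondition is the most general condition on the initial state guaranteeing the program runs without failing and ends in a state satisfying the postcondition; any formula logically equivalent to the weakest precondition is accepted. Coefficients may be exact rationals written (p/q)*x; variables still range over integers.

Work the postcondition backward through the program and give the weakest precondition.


Working backward. After the program, the postcondition (w + 9 < q + r - 9 <==> 2*r + r != 2*e + r - 4) || ((3/2)*r + q >= 7 || w + e <= e) must hold; in canonical form it is (w < q + r - 18 <==> 2*r != 2*e - 4) || q + (3/2)*r >= 7 || w <= 0.
Before r := 3*e - 4: (w < 3*e + q - 22 <==> 4*e != 4) || (9/2)*e + q >= 13 || w <= 0
Before skip: (w < 3*e + q - 22 <==> 4*e != 4) || (9/2)*e + q >= 13 || w <= 0
Answer: WP = (w < 3*e + q - 22 <==> 4*e != 4) || (9/2)*e + q >= 13 || w <= 0


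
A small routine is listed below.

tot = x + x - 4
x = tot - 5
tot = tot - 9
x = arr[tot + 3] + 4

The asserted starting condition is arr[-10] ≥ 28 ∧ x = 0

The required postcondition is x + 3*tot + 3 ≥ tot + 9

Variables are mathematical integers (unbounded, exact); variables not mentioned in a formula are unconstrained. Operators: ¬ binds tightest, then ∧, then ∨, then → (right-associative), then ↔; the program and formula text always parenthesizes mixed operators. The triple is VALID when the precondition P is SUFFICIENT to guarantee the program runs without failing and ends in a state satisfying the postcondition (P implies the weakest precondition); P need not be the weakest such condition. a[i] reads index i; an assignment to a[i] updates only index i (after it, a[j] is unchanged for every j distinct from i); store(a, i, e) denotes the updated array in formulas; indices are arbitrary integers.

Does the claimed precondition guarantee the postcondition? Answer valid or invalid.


Working backward. After the program, the postcondition x + 3*tot + 3 ≥ tot + 9 must hold; in canonical form it is 2*tot + x ≥ 6.
Before x := arr[tot + 3] + 4: arr[tot + 3] + 2*tot ≥ 2
Before tot := tot - 9: arr[tot - 6] + 2*tot ≥ 20
Before x := tot - 5: arr[tot - 6] + 2*tot ≥ 20
Before tot := x + x - 4: arr[2*x - 10] + 4*x ≥ 28
The weakest precondition is arr[2*x - 10] + 4*x ≥ 28.
Check whether arr[-10] ≥ 28 ∧ x = 0 implies it.
Every state satisfying the precondition satisfies the weakest precondition: the implication holds.
Answer: valid


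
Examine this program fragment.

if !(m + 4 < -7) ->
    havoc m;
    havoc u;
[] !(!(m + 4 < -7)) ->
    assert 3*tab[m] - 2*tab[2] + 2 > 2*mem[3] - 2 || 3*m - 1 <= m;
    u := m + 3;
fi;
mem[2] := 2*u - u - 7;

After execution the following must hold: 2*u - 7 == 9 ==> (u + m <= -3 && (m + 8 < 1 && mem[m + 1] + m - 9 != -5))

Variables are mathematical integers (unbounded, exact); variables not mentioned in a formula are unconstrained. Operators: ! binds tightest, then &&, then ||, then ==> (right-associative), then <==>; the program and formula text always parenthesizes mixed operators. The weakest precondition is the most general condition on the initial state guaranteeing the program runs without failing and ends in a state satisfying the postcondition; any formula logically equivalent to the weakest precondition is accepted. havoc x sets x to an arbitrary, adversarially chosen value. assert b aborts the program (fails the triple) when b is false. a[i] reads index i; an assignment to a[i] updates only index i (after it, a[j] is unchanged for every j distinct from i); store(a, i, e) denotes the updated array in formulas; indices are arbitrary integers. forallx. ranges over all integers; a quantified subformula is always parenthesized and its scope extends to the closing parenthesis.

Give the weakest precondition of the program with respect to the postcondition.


Working backward. After the program, the postcondition 2*u - 7 == 9 ==> (u + m <= -3 && (m + 8 < 1 && mem[m + 1] + m - 9 != -5)) must hold; in canonical form it is 2*u == 16 ==> (m + u <= -3 && m < -7 && mem[m + 1] + m != 4).
Before mem[2] := 2*u - u - 7: 2*u == 16 ==> (m + u <= -3 && m < -7 && store(mem, 2, u - 7)[m + 1] + m != 4)
Then branch requires forall m_1. (forall u_1. (2*u_1 == 16 ==> (m_1 + u_1 <= -3 && m_1 < -7 && store(mem, 2, u_1 - 7)[m_1 + 1] + m_1 != 4))); else branch requires (3*tab[m] > 2*mem[3] + 2*tab[2] - 4 || 2*m <= 1) && (2*m == 10 ==> (2*m <= -6 && m < -7 && store(mem, 2, m - 4)[m + 1] + m != 4)).
Before the if: ((!(m < -11)) ==> (forall m_1. (forall u_1. (2*u_1 == 16 ==> (m_1 + u_1 <= -3 && m_1 < -7 && store(mem, 2, u_1 - 7)[m_1 + 1] + m_1 != 4))))) && (m < -11 ==> ((3*tab[m] > 2*mem[3] + 2*tab[2] - 4 || 2*m <= 1) && (2*m == 10 ==> (2*m <= -6 && m < -7 && store(mem, 2, m - 4)[m + 1] + m != 4))))
Answer: WP = ((!(m < -11)) ==> (forall m_1. (forall u_1. (2*u_1 == 16 ==> (m_1 + u_1 <= -3 && m_1 < -7 && store(mem, 2, u_1 - 7)[m_1 + 1] + m_1 != 4))))) && (m < -11 ==> ((3*tab[m] > 2*mem[3] + 2*tab[2] - 4 || 2*m <= 1) && (2*m == 10 ==> (2*m <= -6 && m < -7 && store(mem, 2, m - 4)[m + 1] + m != 4))))


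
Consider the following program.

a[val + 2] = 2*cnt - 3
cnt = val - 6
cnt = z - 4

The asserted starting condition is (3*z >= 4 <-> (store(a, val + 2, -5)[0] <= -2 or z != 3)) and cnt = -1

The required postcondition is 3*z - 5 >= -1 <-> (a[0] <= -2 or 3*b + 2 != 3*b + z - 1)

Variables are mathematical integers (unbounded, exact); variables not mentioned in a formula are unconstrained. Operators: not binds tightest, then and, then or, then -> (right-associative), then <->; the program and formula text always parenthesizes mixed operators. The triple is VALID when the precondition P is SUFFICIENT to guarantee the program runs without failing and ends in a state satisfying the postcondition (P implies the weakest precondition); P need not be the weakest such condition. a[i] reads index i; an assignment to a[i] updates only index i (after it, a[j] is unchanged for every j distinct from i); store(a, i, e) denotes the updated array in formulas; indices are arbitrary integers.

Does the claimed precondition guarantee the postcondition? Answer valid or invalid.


Working backward. After the program, the postcondition 3*z - 5 >= -1 <-> (a[0] <= -2 or 3*b + 2 != 3*b + z - 1) must hold; in canonical form it is 3*z >= 4 <-> (a[0] <= -2 or z != 3).
Before cnt := z - 4: 3*z >= 4 <-> (a[0] <= -2 or z != 3)
Before cnt := val - 6: 3*z >= 4 <-> (a[0] <= -2 or z != 3)
Before a[val + 2] := 2*cnt - 3: 3*z >= 4 <-> (store(a, val + 2, 2*cnt - 3)[0] <= -2 or z != 3)
The weakest precondition is 3*z >= 4 <-> (store(a, val + 2, 2*cnt - 3)[0] <= -2 or z != 3).
Check whether (3*z >= 4 <-> (store(a, val + 2, -5)[0] <= -2 or z != 3)) and cnt = -1 implies it.
Every state satisfying the precondition satisfies the weakest precondition: the implication holds.
Answer: valid


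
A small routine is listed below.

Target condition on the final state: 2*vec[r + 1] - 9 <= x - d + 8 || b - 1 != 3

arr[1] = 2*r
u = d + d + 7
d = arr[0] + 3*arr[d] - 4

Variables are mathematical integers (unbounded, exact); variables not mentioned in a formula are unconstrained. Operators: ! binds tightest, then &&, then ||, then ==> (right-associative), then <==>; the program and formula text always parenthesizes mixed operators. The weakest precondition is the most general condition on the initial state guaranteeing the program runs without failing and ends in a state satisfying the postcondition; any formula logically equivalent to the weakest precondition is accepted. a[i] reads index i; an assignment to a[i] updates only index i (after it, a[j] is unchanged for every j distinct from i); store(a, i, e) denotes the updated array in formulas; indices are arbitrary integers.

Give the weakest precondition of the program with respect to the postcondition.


Working backward. After the program, the postcondition 2*vec[r + 1] - 9 <= x - d + 8 || b - 1 != 3 must hold; in canonical form it is 2*vec[r + 1] + d <= x + 17 || b != 4.
Before d := arr[0] + 3*arr[d] - 4: arr[0] + 3*arr[d] + 2*vec[r + 1] <= x + 21 || b != 4
Before u := d + d + 7: arr[0] + 3*arr[d] + 2*vec[r + 1] <= x + 21 || b != 4
Before arr[1] := 2*r: arr[0] + 2*vec[r + 1] + 3*store(arr, 1, 2*r)[d] <= x + 21 || b != 4
Answer: WP = arr[0] + 2*vec[r + 1] + 3*store(arr, 1, 2*r)[d] <= x + 21 || b != 4


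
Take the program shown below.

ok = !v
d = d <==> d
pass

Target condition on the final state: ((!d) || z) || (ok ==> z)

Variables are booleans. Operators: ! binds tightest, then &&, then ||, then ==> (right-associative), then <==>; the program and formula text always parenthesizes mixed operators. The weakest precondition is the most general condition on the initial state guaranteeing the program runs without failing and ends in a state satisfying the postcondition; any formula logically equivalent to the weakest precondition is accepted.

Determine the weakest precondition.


Working backward. After the program, the postcondition ((!d) || z) || (ok ==> z) must hold; in canonical form it is (!d) || z || (ok ==> z).
Before skip: (!d) || z || (ok ==> z)
Before d := d <==> d: z || (ok ==> z)
Before ok := !v: z || ((!v) ==> z)
Answer: WP = z || ((!v) ==> z)


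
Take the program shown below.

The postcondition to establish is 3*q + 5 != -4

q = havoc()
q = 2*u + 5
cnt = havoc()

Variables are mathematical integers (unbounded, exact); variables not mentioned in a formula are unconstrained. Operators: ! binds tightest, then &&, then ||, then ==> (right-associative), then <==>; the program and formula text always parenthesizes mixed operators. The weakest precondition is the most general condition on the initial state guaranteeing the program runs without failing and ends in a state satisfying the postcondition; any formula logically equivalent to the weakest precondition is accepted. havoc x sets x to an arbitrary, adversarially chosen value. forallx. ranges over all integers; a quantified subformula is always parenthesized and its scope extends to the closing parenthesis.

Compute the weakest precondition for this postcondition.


Working backward. After the program, the postcondition 3*q + 5 != -4 must hold; in canonical form it is 3*q != -9.
Before havoc cnt: 3*q != -9
Before q := 2*u + 5: 6*u != -24
Before havoc q: 6*u != -24
Answer: WP = 6*u != -24


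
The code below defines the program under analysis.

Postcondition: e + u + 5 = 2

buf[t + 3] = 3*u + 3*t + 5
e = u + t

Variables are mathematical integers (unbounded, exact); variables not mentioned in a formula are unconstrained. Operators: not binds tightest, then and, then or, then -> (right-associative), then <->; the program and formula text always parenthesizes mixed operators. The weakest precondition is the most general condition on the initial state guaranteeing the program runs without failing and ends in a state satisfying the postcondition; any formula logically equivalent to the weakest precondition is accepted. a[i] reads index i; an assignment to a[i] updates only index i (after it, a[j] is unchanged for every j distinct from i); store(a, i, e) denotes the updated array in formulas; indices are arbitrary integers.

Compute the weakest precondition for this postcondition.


Working backward. After the program, the postcondition e + u + 5 = 2 must hold; in canonical form it is e + u = -3.
Before e := u + t: t + 2*u = -3
Before buf[t + 3] := 3*u + 3*t + 5: t + 2*u = -3
Answer: WP = t + 2*u = -3


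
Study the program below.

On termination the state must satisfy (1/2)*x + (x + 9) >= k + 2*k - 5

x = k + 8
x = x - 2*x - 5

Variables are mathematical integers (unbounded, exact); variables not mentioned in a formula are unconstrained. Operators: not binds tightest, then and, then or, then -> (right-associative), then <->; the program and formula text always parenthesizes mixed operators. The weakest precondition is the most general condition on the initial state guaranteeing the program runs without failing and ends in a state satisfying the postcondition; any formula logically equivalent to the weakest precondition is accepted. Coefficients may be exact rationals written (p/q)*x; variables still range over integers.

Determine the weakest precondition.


Working backward. After the program, the postcondition (1/2)*x + (x + 9) >= k + 2*k - 5 must hold; in canonical form it is (3/2)*x >= 3*k - 14.
Before x := x - 2*x - 5: 3*k + (3/2)*x <= 13/2
Before x := k + 8: (9/2)*k <= -11/2
Answer: WP = (9/2)*k <= -11/2


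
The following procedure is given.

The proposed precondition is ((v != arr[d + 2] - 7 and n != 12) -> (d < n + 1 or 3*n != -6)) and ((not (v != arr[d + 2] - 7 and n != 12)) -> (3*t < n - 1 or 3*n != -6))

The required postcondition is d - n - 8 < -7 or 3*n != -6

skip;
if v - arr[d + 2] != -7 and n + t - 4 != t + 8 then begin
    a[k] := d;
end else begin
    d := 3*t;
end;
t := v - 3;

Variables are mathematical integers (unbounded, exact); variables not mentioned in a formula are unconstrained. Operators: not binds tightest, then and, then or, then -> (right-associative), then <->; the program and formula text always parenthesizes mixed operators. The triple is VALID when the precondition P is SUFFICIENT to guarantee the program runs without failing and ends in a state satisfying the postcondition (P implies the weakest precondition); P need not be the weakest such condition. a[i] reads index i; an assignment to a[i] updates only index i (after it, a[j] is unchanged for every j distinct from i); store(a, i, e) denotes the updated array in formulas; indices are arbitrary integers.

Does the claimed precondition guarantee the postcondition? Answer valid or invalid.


Working backward. After the program, the postcondition d - n - 8 < -7 or 3*n != -6 must hold; in canonical form it is d < n + 1 or 3*n != -6.
Before t := v - 3: d < n + 1 or 3*n != -6
Then branch requires d < n + 1 or 3*n != -6; else branch requires 3*t < n + 1 or 3*n != -6.
Before the if: ((v != arr[d + 2] - 7 and n != 12) -> (d < n + 1 or 3*n != -6)) and ((not (v != arr[d + 2] - 7 and n != 12)) -> (3*t < n + 1 or 3*n != -6))
Before skip: ((v != arr[d + 2] - 7 and n != 12) -> (d < n + 1 or 3*n != -6)) and ((not (v != arr[d + 2] - 7 and n != 12)) -> (3*t < n + 1 or 3*n != -6))
The weakest precondition is ((v != arr[d + 2] - 7 and n != 12) -> (d < n + 1 or 3*n != -6)) and ((not (v != arr[d + 2] - 7 and n != 12)) -> (3*t < n + 1 or 3*n != -6)).
Check whether ((v != arr[d + 2] - 7 and n != 12) -> (d < n + 1 or 3*n != -6)) and ((not (v != arr[d + 2] - 7 and n != 12)) -> (3*t < n - 1 or 3*n != -6)) implies it.
Every state satisfying the precondition satisfies the weakest precondition: the implication holds.
Answer: valid


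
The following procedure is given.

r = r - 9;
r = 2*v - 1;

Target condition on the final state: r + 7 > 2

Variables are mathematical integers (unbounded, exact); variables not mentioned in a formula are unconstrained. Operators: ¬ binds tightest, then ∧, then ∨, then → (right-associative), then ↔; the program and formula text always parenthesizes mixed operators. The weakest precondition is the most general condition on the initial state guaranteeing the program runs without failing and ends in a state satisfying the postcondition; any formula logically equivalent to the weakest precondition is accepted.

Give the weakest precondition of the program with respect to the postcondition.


Working backward. After the program, the postcondition r + 7 > 2 must hold; in canonical form it is r > -5.
Before r := 2*v - 1: 2*v > -4
Before r := r - 9: 2*v > -4
Answer: WP = 2*v > -4


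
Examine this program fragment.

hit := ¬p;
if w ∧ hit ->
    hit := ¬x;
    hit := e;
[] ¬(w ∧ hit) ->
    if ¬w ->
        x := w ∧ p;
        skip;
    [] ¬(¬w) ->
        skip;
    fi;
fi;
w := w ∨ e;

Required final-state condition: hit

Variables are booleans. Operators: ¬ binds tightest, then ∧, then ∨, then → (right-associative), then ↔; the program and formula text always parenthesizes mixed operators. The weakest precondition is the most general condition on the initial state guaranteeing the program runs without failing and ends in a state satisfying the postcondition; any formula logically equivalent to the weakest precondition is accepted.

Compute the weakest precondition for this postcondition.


Working backward. After the program, hit must hold.
Before w := w ∨ e: hit
Then branch requires e; else branch requires ((¬w) → hit) ∧ (w → hit).
Before the if: ((w ∧ hit) → e) ∧ ((¬(w ∧ hit)) → (((¬w) → hit) ∧ (w → hit)))
Before hit := ¬p: ((w ∧ (¬p)) → e) ∧ ((¬(w ∧ (¬p))) → (((¬w) → (¬p)) ∧ (w → (¬p))))
Answer: WP = ((w ∧ (¬p)) → e) ∧ ((¬(w ∧ (¬p))) → (((¬w) → (¬p)) ∧ (w → (¬p))))


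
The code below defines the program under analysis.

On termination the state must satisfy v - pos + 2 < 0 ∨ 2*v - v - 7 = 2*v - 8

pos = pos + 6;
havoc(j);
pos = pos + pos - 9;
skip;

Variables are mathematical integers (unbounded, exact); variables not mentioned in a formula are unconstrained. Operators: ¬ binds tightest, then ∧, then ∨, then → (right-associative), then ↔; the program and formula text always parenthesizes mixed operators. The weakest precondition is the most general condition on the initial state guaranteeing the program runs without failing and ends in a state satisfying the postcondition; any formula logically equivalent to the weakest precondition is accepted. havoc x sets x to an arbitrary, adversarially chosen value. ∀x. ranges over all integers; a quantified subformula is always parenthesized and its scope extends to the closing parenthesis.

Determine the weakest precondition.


Working backward. After the program, the postcondition v - pos + 2 < 0 ∨ 2*v - v - 7 = 2*v - 8 must hold; in canonical form it is v < pos - 2 ∨ v = 1.
Before skip: v < pos - 2 ∨ v = 1
Before pos := pos + pos - 9: v < 2*pos - 11 ∨ v = 1
Before havoc j: v < 2*pos - 11 ∨ v = 1
Before pos := pos + 6: v < 2*pos + 1 ∨ v = 1
Answer: WP = v < 2*pos + 1 ∨ v = 1


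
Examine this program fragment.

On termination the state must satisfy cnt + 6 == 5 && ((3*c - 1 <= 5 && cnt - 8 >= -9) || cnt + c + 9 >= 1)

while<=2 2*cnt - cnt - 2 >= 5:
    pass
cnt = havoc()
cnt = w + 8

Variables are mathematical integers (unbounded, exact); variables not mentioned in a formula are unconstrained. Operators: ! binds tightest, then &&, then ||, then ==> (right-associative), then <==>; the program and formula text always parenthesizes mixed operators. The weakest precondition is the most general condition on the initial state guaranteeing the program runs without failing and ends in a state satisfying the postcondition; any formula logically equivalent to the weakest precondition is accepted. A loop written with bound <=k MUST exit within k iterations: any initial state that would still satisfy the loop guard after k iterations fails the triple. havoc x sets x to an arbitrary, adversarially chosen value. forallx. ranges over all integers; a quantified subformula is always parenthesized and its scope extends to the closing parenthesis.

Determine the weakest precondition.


Working backward. After the program, the postcondition cnt + 6 == 5 && ((3*c - 1 <= 5 && cnt - 8 >= -9) || cnt + c + 9 >= 1) must hold; in canonical form it is cnt == -1 && ((3*c <= 6 && cnt >= -1) || c + cnt >= -8).
Before cnt := w + 8: w == -9 && ((3*c <= 6 && w >= -9) || c + w >= -16)
Before havoc cnt: w == -9 && ((3*c <= 6 && w >= -9) || c + w >= -16)
Before the loop (bound <=2), unroll the exhaustion recursion (WP_0 = exit-now case; WP_j = one more guarded iteration, up to j = 2):
  WP_0: (!(cnt >= 7)) && w == -9 && ((3*c <= 6 && w >= -9) || c + w >= -16)
  WP_1: (cnt >= 7 ==> ((!(cnt >= 7)) && w == -9 && ((3*c <= 6 && w >= -9) || c + w >= -16))) && ((!(cnt >= 7)) ==> (w == -9 && ((3*c <= 6 && w >= -9) || c + w >= -16)))
  WP_2: (cnt >= 7 ==> ((cnt >= 7 ==> ((!(cnt >= 7)) && w == -9 && ((3*c <= 6 && w >= -9) || c + w >= -16))) && ((!(cnt >= 7)) ==> (w == -9 && ((3*c <= 6 && w >= -9) || c + w >= -16))))) && ((!(cnt >= 7)) ==> (w == -9 && ((3*c <= 6 && w >= -9) || c + w >= -16)))
So before the loop: (cnt >= 7 ==> ((cnt >= 7 ==> ((!(cnt >= 7)) && w == -9 && ((3*c <= 6 && w >= -9) || c + w >= -16))) && ((!(cnt >= 7)) ==> (w == -9 && ((3*c <= 6 && w >= -9) || c + w >= -16))))) && ((!(cnt >= 7)) ==> (w == -9 && ((3*c <= 6 && w >= -9) || c + w >= -16)))
Answer: WP = (cnt >= 7 ==> ((cnt >= 7 ==> ((!(cnt >= 7)) && w == -9 && ((3*c <= 6 && w >= -9) || c + w >= -16))) && ((!(cnt >= 7)) ==> (w == -9 && ((3*c <= 6 && w >= -9) || c + w >= -16))))) && ((!(cnt >= 7)) ==> (w == -9 && ((3*c <= 6 && w >= -9) || c + w >= -16)))


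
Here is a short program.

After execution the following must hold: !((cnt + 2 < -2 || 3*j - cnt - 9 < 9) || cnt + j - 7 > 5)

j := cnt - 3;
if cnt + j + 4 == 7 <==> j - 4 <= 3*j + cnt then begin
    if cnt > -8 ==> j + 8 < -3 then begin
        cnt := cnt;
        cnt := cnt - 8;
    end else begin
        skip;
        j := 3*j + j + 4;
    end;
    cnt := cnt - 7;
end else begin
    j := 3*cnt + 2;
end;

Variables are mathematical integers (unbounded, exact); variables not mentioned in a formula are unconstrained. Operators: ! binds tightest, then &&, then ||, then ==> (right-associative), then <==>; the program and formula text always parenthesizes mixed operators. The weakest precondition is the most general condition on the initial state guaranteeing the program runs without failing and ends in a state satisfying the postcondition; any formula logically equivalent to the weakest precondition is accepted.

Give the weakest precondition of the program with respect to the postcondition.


Working backward. After the program, the postcondition !((cnt + 2 < -2 || 3*j - cnt - 9 < 9) || cnt + j - 7 > 5) must hold; in canonical form it is !(cnt < -4 || 3*j < cnt + 18 || cnt + j > 12).
Then branch requires ((cnt > -8 ==> j < -11) ==> (!(cnt < 11 || 3*j < cnt + 3 || cnt + j > 27))) && ((!(cnt > -8 ==> j < -11)) ==> (!(cnt < 3 || 12*j < cnt - 1 || cnt + 4*j > 15))); else branch requires !(cnt < -4 || 8*cnt < 12 || 4*cnt > 10).
Before the if: ((cnt + j == 3 <==> cnt + 2*j >= -4) ==> (((cnt > -8 ==> j < -11) ==> (!(cnt < 11 || 3*j < cnt + 3 || cnt + j > 27))) && ((!(cnt > -8 ==> j < -11)) ==> (!(cnt < 3 || 12*j < cnt - 1 || cnt + 4*j > 15))))) && ((!(cnt + j == 3 <==> cnt + 2*j >= -4)) ==> (!(cnt < -4 || 8*cnt < 12 || 4*cnt > 10)))
Before j := cnt - 3: ((2*cnt == 6 <==> 3*cnt >= 2) ==> (((cnt > -8 ==> cnt < -8) ==> (!(cnt < 11 || 2*cnt < 12 || 2*cnt > 30))) && ((!(cnt > -8 ==> cnt < -8)) ==> (!(cnt < 3 || 11*cnt < 35 || 5*cnt > 27))))) && ((!(2*cnt == 6 <==> 3*cnt >= 2)) ==> (!(cnt < -4 || 8*cnt < 12 || 4*cnt > 10)))
Answer: WP = ((2*cnt == 6 <==> 3*cnt >= 2) ==> (((cnt > -8 ==> cnt < -8) ==> (!(cnt < 11 || 2*cnt < 12 || 2*cnt > 30))) && ((!(cnt > -8 ==> cnt < -8)) ==> (!(cnt < 3 || 11*cnt < 35 || 5*cnt > 27))))) && ((!(2*cnt == 6 <==> 3*cnt >= 2)) ==> (!(cnt < -4 || 8*cnt < 12 || 4*cnt > 10)))


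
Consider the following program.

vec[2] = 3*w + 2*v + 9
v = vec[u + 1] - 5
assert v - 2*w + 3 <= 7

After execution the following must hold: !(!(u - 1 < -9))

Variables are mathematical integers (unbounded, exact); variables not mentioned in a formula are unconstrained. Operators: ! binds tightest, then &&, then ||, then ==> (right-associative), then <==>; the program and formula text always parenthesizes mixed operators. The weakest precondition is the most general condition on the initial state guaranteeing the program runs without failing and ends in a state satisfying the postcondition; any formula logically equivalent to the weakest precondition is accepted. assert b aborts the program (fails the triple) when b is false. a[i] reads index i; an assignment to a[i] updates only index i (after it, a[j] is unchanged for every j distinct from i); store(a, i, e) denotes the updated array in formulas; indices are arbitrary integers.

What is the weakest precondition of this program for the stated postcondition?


Working backward. After the program, the postcondition !(!(u - 1 < -9)) must hold; in canonical form it is u < -8.
Before assert v - 2*w + 3 <= 7: v <= 2*w + 4 && u < -8
Before v := vec[u + 1] - 5: vec[u + 1] <= 2*w + 9 && u < -8
Before vec[2] := 3*w + 2*v + 9: store(vec, 2, 2*v + 3*w + 9)[u + 1] <= 2*w + 9 && u < -8
Answer: WP = store(vec, 2, 2*v + 3*w + 9)[u + 1] <= 2*w + 9 && u < -8


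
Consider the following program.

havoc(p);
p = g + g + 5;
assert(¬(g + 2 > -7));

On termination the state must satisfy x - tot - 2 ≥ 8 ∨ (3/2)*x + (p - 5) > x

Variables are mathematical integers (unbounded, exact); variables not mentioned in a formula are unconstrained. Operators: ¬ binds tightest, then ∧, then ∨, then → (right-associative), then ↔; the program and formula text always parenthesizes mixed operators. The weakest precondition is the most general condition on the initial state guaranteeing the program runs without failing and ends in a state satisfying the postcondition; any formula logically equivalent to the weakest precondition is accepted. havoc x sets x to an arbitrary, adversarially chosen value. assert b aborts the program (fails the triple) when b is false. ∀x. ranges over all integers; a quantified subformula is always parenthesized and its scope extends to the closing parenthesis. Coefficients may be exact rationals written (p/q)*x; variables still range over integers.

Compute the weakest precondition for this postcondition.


Working backward. After the program, the postcondition x - tot - 2 ≥ 8 ∨ (3/2)*x + (p - 5) > x must hold; in canonical form it is x ≥ tot + 10 ∨ p + (1/2)*x > 5.
Before assert ¬(g + 2 > -7): (¬(g > -9)) ∧ (x ≥ tot + 10 ∨ p + (1/2)*x > 5)
Before p := g + g + 5: (¬(g > -9)) ∧ (x ≥ tot + 10 ∨ 2*g + (1/2)*x > 0)
Before havoc p: (¬(g > -9)) ∧ (x ≥ tot + 10 ∨ 2*g + (1/2)*x > 0)
Answer: WP = (¬(g > -9)) ∧ (x ≥ tot + 10 ∨ 2*g + (1/2)*x > 0)


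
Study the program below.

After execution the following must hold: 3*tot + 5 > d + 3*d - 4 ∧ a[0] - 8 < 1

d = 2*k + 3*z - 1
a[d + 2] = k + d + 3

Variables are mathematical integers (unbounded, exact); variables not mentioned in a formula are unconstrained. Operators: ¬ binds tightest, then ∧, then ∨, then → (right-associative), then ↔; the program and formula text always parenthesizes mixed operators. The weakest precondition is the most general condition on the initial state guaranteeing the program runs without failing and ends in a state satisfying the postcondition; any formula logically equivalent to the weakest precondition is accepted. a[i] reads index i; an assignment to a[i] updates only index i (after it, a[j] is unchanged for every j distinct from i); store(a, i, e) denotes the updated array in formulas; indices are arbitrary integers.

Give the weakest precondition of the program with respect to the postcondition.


Working backward. After the program, the postcondition 3*tot + 5 > d + 3*d - 4 ∧ a[0] - 8 < 1 must hold; in canonical form it is 3*tot > 4*d - 9 ∧ a[0] < 9.
Before a[d + 2] := k + d + 3: 3*tot > 4*d - 9 ∧ store(a, d + 2, d + k + 3)[0] < 9
Before d := 2*k + 3*z - 1: 3*tot > 8*k + 12*z - 13 ∧ store(a, 2*k + 3*z + 1, 3*k + 3*z + 2)[0] < 9
Answer: WP = 3*tot > 8*k + 12*z - 13 ∧ store(a, 2*k + 3*z + 1, 3*k + 3*z + 2)[0] < 9
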